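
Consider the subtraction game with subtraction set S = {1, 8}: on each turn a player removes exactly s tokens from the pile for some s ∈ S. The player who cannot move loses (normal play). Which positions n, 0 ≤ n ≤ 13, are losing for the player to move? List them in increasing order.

n :  0  1  2  3  4  5  6  7  8  9 10 11 12 13
G :  0  1  0  1  0  1  0  1  2  0  1  0  1  0
P-positions are exactly the n with G(n) = 0.

0, 2, 4, 6, 9, 11, 13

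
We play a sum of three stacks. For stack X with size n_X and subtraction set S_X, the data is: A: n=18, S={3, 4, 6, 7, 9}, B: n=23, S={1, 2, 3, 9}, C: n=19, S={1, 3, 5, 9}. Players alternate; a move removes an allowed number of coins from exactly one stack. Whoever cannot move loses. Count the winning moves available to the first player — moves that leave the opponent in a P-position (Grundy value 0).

0

Stack A, S = {3, 4, 6, 7, 9}:
G(0) = 0
G(1) = mex{} = 0
G(2) = mex{} = 0
G(3) = mex{0} = 1
G(4) = mex{0,0} = 1
G(5) = mex{0,0} = 1
G(6) = mex{1,0,0} = 2
G(7) = mex{1,1,0,0} = 2
G(8) = mex{1,1,0,0} = 2
G(9) = mex{2,1,1,0,0} = 3
G(10) = mex{2,2,1,1,0} = 3
G(11) = mex{2,2,1,1,0} = 3
G(12) = mex{3,2,2,1,1} = 0
G(13) = mex{3,3,2,2,1} = 0
G(14) = mex{3,3,2,2,1} = 0
G(15) = mex{0,3,3,2,2} = 1
G(16) = mex{0,0,3,3,2} = 1
G(17) = mex{0,0,3,3,2} = 1
G(18) = mex{1,0,0,3,3} = 2
G_A(18) = 2.
Stack B, S = {1, 2, 3, 9}:
G(0) = 0
G(1) = mex{0} = 1
G(2) = mex{1,0} = 2
G(3) = mex{2,1,0} = 3
G(4) = mex{3,2,1} = 0
G(5) = mex{0,3,2} = 1
G(6) = mex{1,0,3} = 2
G(7) = mex{2,1,0} = 3
G(8) = mex{3,2,1} = 0
G(9) = mex{0,3,2,0} = 1
G(10) = mex{1,0,3,1} = 2
G(11) = mex{2,1,0,2} = 3
G(12) = mex{3,2,1,3} = 0
G(13) = mex{0,3,2,0} = 1
G(14) = mex{1,0,3,1} = 2
G(15) = mex{2,1,0,2} = 3
G(16) = mex{3,2,1,3} = 0
G(17) = mex{0,3,2,0} = 1
G(18) = mex{1,0,3,1} = 2
G(19) = mex{2,1,0,2} = 3
G(20) = mex{3,2,1,3} = 0
G(21) = mex{0,3,2,0} = 1
G(22) = mex{1,0,3,1} = 2
G(23) = mex{2,1,0,2} = 3
G_B(23) = 3.
Stack C, S = {1, 3, 5, 9}:
G(0) = 0
G(1) = mex{0} = 1
G(2) = mex{1} = 0
G(3) = mex{0,0} = 1
G(4) = mex{1,1} = 0
G(5) = mex{0,0,0} = 1
G(6) = mex{1,1,1} = 0
G(7) = mex{0,0,0} = 1
G(8) = mex{1,1,1} = 0
G(9) = mex{0,0,0,0} = 1
G(10) = mex{1,1,1,1} = 0
G(11) = mex{0,0,0,0} = 1
G(12) = mex{1,1,1,1} = 0
G(13) = mex{0,0,0,0} = 1
G(14) = mex{1,1,1,1} = 0
G(15) = mex{0,0,0,0} = 1
G(16) = mex{1,1,1,1} = 0
G(17) = mex{0,0,0,0} = 1
G(18) = mex{1,1,1,1} = 0
G(19) = mex{0,0,0,0} = 1
G_C(19) = 1.
Combined Grundy value = 2 ⊕ 3 ⊕ 1 = 0.
A winning move leaves total XOR = 0, i.e. changes one component's Grundy value g to g ⊕ X where X is the current total.
Stack A: target g' = 2⊕0 = 2, but every legal move changes the Grundy value (mex property), so 0 moves.
Stack B: target g' = 3⊕0 = 3, but every legal move changes the Grundy value (mex property), so 0 moves.
Stack C: target g' = 1⊕0 = 1, but every legal move changes the Grundy value (mex property), so 0 moves.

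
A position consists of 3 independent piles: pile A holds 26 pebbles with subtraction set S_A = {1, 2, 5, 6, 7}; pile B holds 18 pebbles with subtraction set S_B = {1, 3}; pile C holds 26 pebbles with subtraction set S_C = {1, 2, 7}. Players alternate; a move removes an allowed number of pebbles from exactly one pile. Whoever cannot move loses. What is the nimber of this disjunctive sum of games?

Pile A, S = {1, 2, 5, 6, 7}:
G(0) = 0
G(1) = mex{0} = 1
G(2) = mex{1,0} = 2
G(3) = mex{2,1} = 0
G(4) = mex{0,2} = 1
G(5) = mex{1,0,0} = 2
G(6) = mex{2,1,1,0} = 3
G(7) = mex{3,2,2,1,0} = 4
G(8) = mex{4,3,0,2,1} = 5
G(9) = mex{5,4,1,0,2} = 3
G(10) = mex{3,5,2,1,0} = 4
G(11) = mex{4,3,3,2,1} = 0
G(12) = mex{0,4,4,3,2} = 1
G(13) = mex{1,0,5,4,3} = 2
G(14) = mex{2,1,3,5,4} = 0
G(15) = mex{0,2,4,3,5} = 1
G(16) = mex{1,0,0,4,3} = 2
G(17) = mex{2,1,1,0,4} = 3
G(18) = mex{3,2,2,1,0} = 4
G(19) = mex{4,3,0,2,1} = 5
G(20) = mex{5,4,1,0,2} = 3
G(21) = mex{3,5,2,1,0} = 4
G(22) = mex{4,3,3,2,1} = 0
G(23) = mex{0,4,4,3,2} = 1
G(24) = mex{1,0,5,4,3} = 2
G(25) = mex{2,1,3,5,4} = 0
G(26) = mex{0,2,4,3,5} = 1
G_A(26) = 1.
Pile B, S = {1, 3}:
G(0) = 0
G(1) = mex{0} = 1
G(2) = mex{1} = 0
G(3) = mex{0,0} = 1
G(4) = mex{1,1} = 0
G(5) = mex{0,0} = 1
G(6) = mex{1,1} = 0
G(7) = mex{0,0} = 1
G(8) = mex{1,1} = 0
G(9) = mex{0,0} = 1
G(10) = mex{1,1} = 0
G(11) = mex{0,0} = 1
G(12) = mex{1,1} = 0
G(13) = mex{0,0} = 1
G(14) = mex{1,1} = 0
G(15) = mex{0,0} = 1
G(16) = mex{1,1} = 0
G(17) = mex{0,0} = 1
G(18) = mex{1,1} = 0
G_B(18) = 0.
Pile C, S = {1, 2, 7}:
G(0) = 0
G(1) = mex{0} = 1
G(2) = mex{1,0} = 2
G(3) = mex{2,1} = 0
G(4) = mex{0,2} = 1
G(5) = mex{1,0} = 2
G(6) = mex{2,1} = 0
G(7) = mex{0,2,0} = 1
G(8) = mex{1,0,1} = 2
G(9) = mex{2,1,2} = 0
G(10) = mex{0,2,0} = 1
G(11) = mex{1,0,1} = 2
G(12) = mex{2,1,2} = 0
G(13) = mex{0,2,0} = 1
G(14) = mex{1,0,1} = 2
G(15) = mex{2,1,2} = 0
G(16) = mex{0,2,0} = 1
G(17) = mex{1,0,1} = 2
G(18) = mex{2,1,2} = 0
G(19) = mex{0,2,0} = 1
G(20) = mex{1,0,1} = 2
G(21) = mex{2,1,2} = 0
G(22) = mex{0,2,0} = 1
G(23) = mex{1,0,1} = 2
G(24) = mex{2,1,2} = 0
G(25) = mex{0,2,0} = 1
G(26) = mex{1,0,1} = 2
G_C(26) = 2.
Combined Grundy value = 1 ⊕ 0 ⊕ 2 = 3.

3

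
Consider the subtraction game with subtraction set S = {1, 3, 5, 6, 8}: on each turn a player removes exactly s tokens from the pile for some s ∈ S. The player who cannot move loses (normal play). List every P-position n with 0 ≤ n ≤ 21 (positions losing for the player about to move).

G(0) = 0
G(1) = mex{0} = 1
G(2) = mex{1} = 0
G(3) = mex{0,0} = 1
G(4) = mex{1,1} = 0
G(5) = mex{0,0,0} = 1
G(6) = mex{1,1,1,0} = 2
G(7) = mex{2,0,0,1} = 3
G(8) = mex{3,1,1,0,0} = 2
G(9) = mex{2,2,0,1,1} = 3
G(10) = mex{3,3,1,0,0} = 2
G(11) = mex{2,2,2,1,1} = 0
G(12) = mex{0,3,3,2,0} = 1
G(13) = mex{1,2,2,3,1} = 0
G(14) = mex{0,0,3,2,2} = 1
G(15) = mex{1,1,2,3,3} = 0
G(16) = mex{0,0,0,2,2} = 1
G(17) = mex{1,1,1,0,3} = 2
G(18) = mex{2,0,0,1,2} = 3
G(19) = mex{3,1,1,0,0} = 2
G(20) = mex{2,2,0,1,1} = 3
G(21) = mex{3,3,1,0,0} = 2
P-positions are exactly the n with G(n) = 0.

0, 2, 4, 11, 13, 15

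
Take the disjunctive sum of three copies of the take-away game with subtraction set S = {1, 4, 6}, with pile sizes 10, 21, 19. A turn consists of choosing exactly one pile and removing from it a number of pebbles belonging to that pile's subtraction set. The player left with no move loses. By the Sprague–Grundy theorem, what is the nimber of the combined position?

All piles use S = {1, 4, 6}:
G(0) = 0
G(1) = mex{0} = 1
G(2) = mex{1} = 0
G(3) = mex{0} = 1
G(4) = mex{1,0} = 2
G(5) = mex{2,1} = 0
G(6) = mex{0,0,0} = 1
G(7) = mex{1,1,1} = 0
G(8) = mex{0,2,0} = 1
G(9) = mex{1,0,1} = 2
G(10) = mex{2,1,2} = 0
G(11) = mex{0,0,0} = 1
G(12) = mex{1,1,1} = 0
G(13) = mex{0,2,0} = 1
G(14) = mex{1,0,1} = 2
G(15) = mex{2,1,2} = 0
G(16) = mex{0,0,0} = 1
G(17) = mex{1,1,1} = 0
G(18) = mex{0,2,0} = 1
G(19) = mex{1,0,1} = 2
G(20) = mex{2,1,2} = 0
G(21) = mex{0,0,0} = 1
Pile A: G(10) = 0.
Pile B: G(21) = 1.
Pile C: G(19) = 2.
Combined Grundy value = 0 ⊕ 1 ⊕ 2 = 3.

3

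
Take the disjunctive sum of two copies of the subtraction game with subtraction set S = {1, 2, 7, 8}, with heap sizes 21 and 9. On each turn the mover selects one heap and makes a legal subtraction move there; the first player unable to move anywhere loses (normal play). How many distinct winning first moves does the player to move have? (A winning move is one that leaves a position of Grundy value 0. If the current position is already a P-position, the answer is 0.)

0

All heaps use S = {1, 2, 7, 8}:
G(0) = 0
G(1) = mex{0} = 1
G(2) = mex{1,0} = 2
G(3) = mex{2,1} = 0
G(4) = mex{0,2} = 1
G(5) = mex{1,0} = 2
G(6) = mex{2,1} = 0
G(7) = mex{0,2,0} = 1
G(8) = mex{1,0,1,0} = 2
G(9) = mex{2,1,2,1} = 0
G(10) = mex{0,2,0,2} = 1
G(11) = mex{1,0,1,0} = 2
G(12) = mex{2,1,2,1} = 0
G(13) = mex{0,2,0,2} = 1
G(14) = mex{1,0,1,0} = 2
G(15) = mex{2,1,2,1} = 0
G(16) = mex{0,2,0,2} = 1
G(17) = mex{1,0,1,0} = 2
G(18) = mex{2,1,2,1} = 0
G(19) = mex{0,2,0,2} = 1
G(20) = mex{1,0,1,0} = 2
G(21) = mex{2,1,2,1} = 0
Heap A: G(21) = 0.
Heap B: G(9) = 0.
Combined Grundy value = 0 ⊕ 0 = 0.
A winning move leaves total XOR = 0, i.e. changes one component's Grundy value g to g ⊕ X where X is the current total.
Heap A: target g' = 0⊕0 = 0, but every legal move changes the Grundy value (mex property), so 0 moves.
Heap B: target g' = 0⊕0 = 0, but every legal move changes the Grundy value (mex property), so 0 moves.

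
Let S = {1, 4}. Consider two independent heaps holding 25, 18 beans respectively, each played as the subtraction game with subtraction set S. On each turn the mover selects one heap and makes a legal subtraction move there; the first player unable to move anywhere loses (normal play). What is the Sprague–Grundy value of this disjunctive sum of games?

All heaps use S = {1, 4}:
G(0) = 0
G(1) = mex{0} = 1
G(2) = mex{1} = 0
G(3) = mex{0} = 1
G(4) = mex{1,0} = 2
G(5) = mex{2,1} = 0
G(6) = mex{0,0} = 1
G(7) = mex{1,1} = 0
G(8) = mex{0,2} = 1
G(9) = mex{1,0} = 2
G(10) = mex{2,1} = 0
G(11) = mex{0,0} = 1
G(12) = mex{1,1} = 0
G(13) = mex{0,2} = 1
G(14) = mex{1,0} = 2
G(15) = mex{2,1} = 0
G(16) = mex{0,0} = 1
G(17) = mex{1,1} = 0
G(18) = mex{0,2} = 1
G(19) = mex{1,0} = 2
G(20) = mex{2,1} = 0
G(21) = mex{0,0} = 1
G(22) = mex{1,1} = 0
G(23) = mex{0,2} = 1
G(24) = mex{1,0} = 2
G(25) = mex{2,1} = 0
Heap A: G(25) = 0.
Heap B: G(18) = 1.
Combined Grundy value = 0 ⊕ 1 = 1.

1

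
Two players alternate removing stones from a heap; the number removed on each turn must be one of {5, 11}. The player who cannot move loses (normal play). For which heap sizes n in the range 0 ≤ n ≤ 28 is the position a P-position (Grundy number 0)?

n :  0  1  2  3  4  5  6  7  8  9 10 11 12 13 14 15 16 17 18 19 20 21 22 23 24 25 26 27 28
G :  0  0  0  0  0  1  1  1  1  1  0  2  2  2  2  1  0  0  0  0  0  1  1  1  1  1  0  2  2
P-positions are exactly the n with G(n) = 0.

0, 1, 2, 3, 4, 10, 16, 17, 18, 19, 20, 26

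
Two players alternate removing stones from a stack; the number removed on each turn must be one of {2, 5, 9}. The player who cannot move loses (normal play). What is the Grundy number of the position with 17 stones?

1

n :  0  1  2  3  4  5  6  7  8  9 10 11 12 13 14 15 16 17
G :  0  0  1  1  0  2  1  0  0  1  1  0  2  1  0  0  1  1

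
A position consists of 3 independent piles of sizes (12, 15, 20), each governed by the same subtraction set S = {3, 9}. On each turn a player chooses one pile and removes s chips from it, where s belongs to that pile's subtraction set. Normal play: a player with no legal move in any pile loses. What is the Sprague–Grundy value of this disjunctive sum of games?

All piles use S = {3, 9}:
n :  0  1  2  3  4  5  6  7  8  9 10 11 12 13 14 15 16 17 18 19 20
G :  0  0  0  1  1  1  0  0  0  1  1  1  0  0  0  1  1  1  0  0  0
Pile A: G(12) = 0.
Pile B: G(15) = 1.
Pile C: G(20) = 0.
Combined Grundy value = 0 ⊕ 1 ⊕ 0 = 1.

1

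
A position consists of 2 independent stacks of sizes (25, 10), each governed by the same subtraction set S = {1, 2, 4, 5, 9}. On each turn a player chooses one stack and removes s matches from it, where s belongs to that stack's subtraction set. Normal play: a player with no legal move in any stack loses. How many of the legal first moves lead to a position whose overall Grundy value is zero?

2

All stacks use S = {1, 2, 4, 5, 9}:
n :  0  1  2  3  4  5  6  7  8  9 10 11 12 13 14 15 16 17 18 19 20 21 22 23 24 25
G :  0  1  2  0  1  2  0  1  2  3  4  5  3  0  1  2  0  1  2  0  1  2  3  4  5  3
Stack A: G(25) = 3.
Stack B: G(10) = 4.
Combined Grundy value = 3 ⊕ 4 = 7.
A winning move leaves total XOR = 0, i.e. changes one component's Grundy value g to g ⊕ X where X is the current total.
Stack A: need g' = 3⊕7 = 4. Options: 25−1→G=5, 25−2→G=4, 25−4→G=2, 25−5→G=1, 25−9→G=0. Hits: 1.
Stack B: need g' = 4⊕7 = 3. Options: 10−1→G=3, 10−2→G=2, 10−4→G=0, 10−5→G=2, 10−9→G=1. Hits: 1.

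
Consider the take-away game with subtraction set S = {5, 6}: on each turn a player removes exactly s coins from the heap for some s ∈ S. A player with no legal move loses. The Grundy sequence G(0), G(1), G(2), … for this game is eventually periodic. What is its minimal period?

11

G(0) = 0
G(1) = mex{} = 0
G(2) = mex{} = 0
G(3) = mex{} = 0
G(4) = mex{} = 0
G(5) = mex{0} = 1
G(6) = mex{0,0} = 1
G(7) = mex{0,0} = 1
G(8) = mex{0,0} = 1
G(9) = mex{0,0} = 1
G(10) = mex{1,0} = 2
G(11) = mex{1,1} = 0
G(12) = mex{1,1} = 0
G(13) = mex{1,1} = 0
G(14) = mex{1,1} = 0
G(15) = mex{2,1} = 0
G(16) = mex{0,2} = 1
G(17) = mex{0,0} = 1
G(18) = mex{0,0} = 1
G(19) = mex{0,0} = 1
G(20) = mex{0,0} = 1
G(21) = mex{1,0} = 2
G(22) = mex{1,1} = 0
G(23) = mex{1,1} = 0
G(n+11) = G(n) holds for n = 0,…,5 (a full window of length max(S) = 6), so the sequence is purely periodic with period 11.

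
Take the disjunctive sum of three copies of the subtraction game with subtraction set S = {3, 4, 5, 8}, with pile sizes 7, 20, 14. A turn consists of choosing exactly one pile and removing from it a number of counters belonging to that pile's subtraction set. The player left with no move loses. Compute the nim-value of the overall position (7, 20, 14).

0

All piles use S = {3, 4, 5, 8}:
n :  0  1  2  3  4  5  6  7  8  9 10 11 12 13 14 15 16 17 18 19 20
G :  0  0  0  1  1  1  2  2  2  3  3  0  0  0  1  1  1  2  2  2  3
Pile A: G(7) = 2.
Pile B: G(20) = 3.
Pile C: G(14) = 1.
Combined Grundy value = 2 ⊕ 3 ⊕ 1 = 0.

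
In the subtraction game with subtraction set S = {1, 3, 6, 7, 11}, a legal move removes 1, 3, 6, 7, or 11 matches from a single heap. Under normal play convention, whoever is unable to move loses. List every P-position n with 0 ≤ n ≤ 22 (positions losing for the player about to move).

0, 2, 4, 12, 14, 16

n :  0  1  2  3  4  5  6  7  8  9 10 11 12 13 14 15 16 17 18 19 20 21 22
G :  0  1  0  1  0  1  2  3  2  3  2  3  0  1  0  1  0  1  2  3  2  3  2
P-positions are exactly the n with G(n) = 0.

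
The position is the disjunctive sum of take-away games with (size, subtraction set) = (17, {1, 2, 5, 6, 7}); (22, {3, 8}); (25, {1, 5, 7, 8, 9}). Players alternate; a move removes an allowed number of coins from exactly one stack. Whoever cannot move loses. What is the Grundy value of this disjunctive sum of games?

0

Stack A, S = {1, 2, 5, 6, 7}:
G(0) = 0
G(1) = mex{0} = 1
G(2) = mex{1,0} = 2
G(3) = mex{2,1} = 0
G(4) = mex{0,2} = 1
G(5) = mex{1,0,0} = 2
G(6) = mex{2,1,1,0} = 3
G(7) = mex{3,2,2,1,0} = 4
G(8) = mex{4,3,0,2,1} = 5
G(9) = mex{5,4,1,0,2} = 3
G(10) = mex{3,5,2,1,0} = 4
G(11) = mex{4,3,3,2,1} = 0
G(12) = mex{0,4,4,3,2} = 1
G(13) = mex{1,0,5,4,3} = 2
G(14) = mex{2,1,3,5,4} = 0
G(15) = mex{0,2,4,3,5} = 1
G(16) = mex{1,0,0,4,3} = 2
G(17) = mex{2,1,1,0,4} = 3
G_A(17) = 3.
Stack B, S = {3, 8}:
n :  0  1  2  3  4  5  6  7  8  9 10 11 12 13 14 15 16 17 18 19 20 21 22
G :  0  0  0  1  1  1  0  0  2  1  1  0  0  0  1  1  1  0  0  2  1  1  0
G_B(22) = 0.
Stack C, S = {1, 5, 7, 8, 9}:
n :  0  1  2  3  4  5  6  7  8  9 10 11 12 13 14 15 16 17 18 19 20 21 22 23 24 25
G :  0  1  0  1  0  1  0  1  2  3  2  3  2  3  2  3  0  1  0  1  0  1  0  1  2  3
G_C(25) = 3.
Combined Grundy value = 3 ⊕ 0 ⊕ 3 = 0.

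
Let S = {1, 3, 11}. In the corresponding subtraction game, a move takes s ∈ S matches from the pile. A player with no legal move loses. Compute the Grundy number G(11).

1

G(0) = 0
G(1) = mex{0} = 1
G(2) = mex{1} = 0
G(3) = mex{0,0} = 1
G(4) = mex{1,1} = 0
G(5) = mex{0,0} = 1
G(6) = mex{1,1} = 0
G(7) = mex{0,0} = 1
G(8) = mex{1,1} = 0
G(9) = mex{0,0} = 1
G(10) = mex{1,1} = 0
G(11) = mex{0,0,0} = 1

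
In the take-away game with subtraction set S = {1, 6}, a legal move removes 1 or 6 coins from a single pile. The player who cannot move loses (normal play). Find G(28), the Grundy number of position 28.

0

G(0) = 0
G(1) = mex{0} = 1
G(2) = mex{1} = 0
G(3) = mex{0} = 1
G(4) = mex{1} = 0
G(5) = mex{0} = 1
G(6) = mex{1,0} = 2
G(7) = mex{2,1} = 0
G(8) = mex{0,0} = 1
G(9) = mex{1,1} = 0
G(10) = mex{0,0} = 1
G(11) = mex{1,1} = 0
G(12) = mex{0,2} = 1
G(13) = mex{1,0} = 2
G(14) = mex{2,1} = 0
G(15) = mex{0,0} = 1
G(16) = mex{1,1} = 0
G(17) = mex{0,0} = 1
G(18) = mex{1,1} = 0
G(19) = mex{0,2} = 1
G(20) = mex{1,0} = 2
G(21) = mex{2,1} = 0
G(22) = mex{0,0} = 1
G(23) = mex{1,1} = 0
G(24) = mex{0,0} = 1
G(25) = mex{1,1} = 0
G(26) = mex{0,2} = 1
G(27) = mex{1,0} = 2
G(28) = mex{2,1} = 0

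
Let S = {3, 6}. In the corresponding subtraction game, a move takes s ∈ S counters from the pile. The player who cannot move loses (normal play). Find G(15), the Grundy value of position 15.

2

G(0) = 0
G(1) = mex{} = 0
G(2) = mex{} = 0
G(3) = mex{0} = 1
G(4) = mex{0} = 1
G(5) = mex{0} = 1
G(6) = mex{1,0} = 2
G(7) = mex{1,0} = 2
G(8) = mex{1,0} = 2
G(9) = mex{2,1} = 0
G(10) = mex{2,1} = 0
G(11) = mex{2,1} = 0
G(12) = mex{0,2} = 1
G(13) = mex{0,2} = 1
G(14) = mex{0,2} = 1
G(15) = mex{1,0} = 2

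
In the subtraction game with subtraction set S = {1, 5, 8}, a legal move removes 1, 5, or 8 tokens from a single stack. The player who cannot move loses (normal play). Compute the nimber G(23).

G(0) = 0
G(1) = mex{0} = 1
G(2) = mex{1} = 0
G(3) = mex{0} = 1
G(4) = mex{1} = 0
G(5) = mex{0,0} = 1
G(6) = mex{1,1} = 0
G(7) = mex{0,0} = 1
G(8) = mex{1,1,0} = 2
G(9) = mex{2,0,1} = 3
G(10) = mex{3,1,0} = 2
G(11) = mex{2,0,1} = 3
G(12) = mex{3,1,0} = 2
G(13) = mex{2,2,1} = 0
G(14) = mex{0,3,0} = 1
G(15) = mex{1,2,1} = 0
G(16) = mex{0,3,2} = 1
G(17) = mex{1,2,3} = 0
G(18) = mex{0,0,2} = 1
G(19) = mex{1,1,3} = 0
G(20) = mex{0,0,2} = 1
G(21) = mex{1,1,0} = 2
G(22) = mex{2,0,1} = 3
G(23) = mex{3,1,0} = 2

2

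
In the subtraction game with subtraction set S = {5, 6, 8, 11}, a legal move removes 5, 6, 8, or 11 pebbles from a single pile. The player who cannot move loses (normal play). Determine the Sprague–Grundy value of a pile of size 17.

G(0) = 0
G(1) = mex{} = 0
G(2) = mex{} = 0
G(3) = mex{} = 0
G(4) = mex{} = 0
G(5) = mex{0} = 1
G(6) = mex{0,0} = 1
G(7) = mex{0,0} = 1
G(8) = mex{0,0,0} = 1
G(9) = mex{0,0,0} = 1
G(10) = mex{1,0,0} = 2
G(11) = mex{1,1,0,0} = 2
G(12) = mex{1,1,0,0} = 2
G(13) = mex{1,1,1,0} = 2
G(14) = mex{1,1,1,0} = 2
G(15) = mex{2,1,1,0} = 3
G(16) = mex{2,2,1,1} = 0
G(17) = mex{2,2,1,1} = 0

0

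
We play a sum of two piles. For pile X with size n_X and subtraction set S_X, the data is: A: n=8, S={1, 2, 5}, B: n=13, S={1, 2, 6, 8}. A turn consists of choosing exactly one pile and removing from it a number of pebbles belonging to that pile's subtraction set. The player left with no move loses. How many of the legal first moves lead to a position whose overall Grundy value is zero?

Pile A, S = {1, 2, 5}:
n : 0 1 2 3 4 5 6 7 8
G : 0 1 2 0 1 2 0 1 2
G_A(8) = 2.
Pile B, S = {1, 2, 6, 8}:
n :  0  1  2  3  4  5  6  7  8  9 10 11 12 13
G :  0  1  2  0  1  2  3  0  1  2  0  1  2  3
G_B(13) = 3.
Combined Grundy value = 2 ⊕ 3 = 1.
A winning move leaves total XOR = 0, i.e. changes one component's Grundy value g to g ⊕ X where X is the current total.
Pile A: need g' = 2⊕1 = 3. Options: 8−1→G=1, 8−2→G=0, 8−5→G=0. Hits: 0.
Pile B: need g' = 3⊕1 = 2. Options: 13−1→G=2, 13−2→G=1, 13−6→G=0, 13−8→G=2. Hits: 2.

2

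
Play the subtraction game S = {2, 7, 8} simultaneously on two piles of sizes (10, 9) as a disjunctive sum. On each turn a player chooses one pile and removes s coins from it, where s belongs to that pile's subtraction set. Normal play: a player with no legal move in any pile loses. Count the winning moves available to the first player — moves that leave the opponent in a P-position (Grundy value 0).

All piles use S = {2, 7, 8}:
n :  0  1  2  3  4  5  6  7  8  9 10
G :  0  0  1  1  0  0  1  1  2  2  0
Pile A: G(10) = 0.
Pile B: G(9) = 2.
Combined Grundy value = 0 ⊕ 2 = 2.
A winning move leaves total XOR = 0, i.e. changes one component's Grundy value g to g ⊕ X where X is the current total.
Pile A: need g' = 0⊕2 = 2. Options: 10−2→G=2, 10−7→G=1, 10−8→G=1. Hits: 1.
Pile B: need g' = 2⊕2 = 0. Options: 9−2→G=1, 9−7→G=1, 9−8→G=0. Hits: 1.

2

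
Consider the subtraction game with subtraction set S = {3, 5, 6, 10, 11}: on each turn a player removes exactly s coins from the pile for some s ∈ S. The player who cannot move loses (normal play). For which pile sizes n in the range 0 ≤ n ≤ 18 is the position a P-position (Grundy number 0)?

0, 1, 2, 9, 16, 17, 18

n :  0  1  2  3  4  5  6  7  8  9 10 11 12 13 14 15 16 17 18
G :  0  0  0  1  1  1  2  2  2  0  3  3  1  4  4  2  0  0  0
P-positions are exactly the n with G(n) = 0.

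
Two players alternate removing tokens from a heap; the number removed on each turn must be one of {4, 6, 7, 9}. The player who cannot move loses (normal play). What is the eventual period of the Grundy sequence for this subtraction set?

n :  0  1  2  3  4  5  6  7  8  9 10 11 12 13 14 15 16 17 18 19 20 21 22 23 24 25 26 27
G :  0  0  0  0  1  1  1  1  2  2  2  2  3  0  0  0  0  1  1  1  1  2  2  2  2  3  0  0
G(n+13) = G(n) holds for n = 0,…,8 (a full window of length max(S) = 9), so the sequence is purely periodic with period 13.

13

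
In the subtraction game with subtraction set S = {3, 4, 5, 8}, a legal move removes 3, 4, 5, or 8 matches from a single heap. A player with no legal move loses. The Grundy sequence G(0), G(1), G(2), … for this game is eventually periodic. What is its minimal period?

G(0) = 0
G(1) = mex{} = 0
G(2) = mex{} = 0
G(3) = mex{0} = 1
G(4) = mex{0,0} = 1
G(5) = mex{0,0,0} = 1
G(6) = mex{1,0,0} = 2
G(7) = mex{1,1,0} = 2
G(8) = mex{1,1,1,0} = 2
G(9) = mex{2,1,1,0} = 3
G(10) = mex{2,2,1,0} = 3
G(11) = mex{2,2,2,1} = 0
G(12) = mex{3,2,2,1} = 0
G(13) = mex{3,3,2,1} = 0
G(14) = mex{0,3,3,2} = 1
G(15) = mex{0,0,3,2} = 1
G(16) = mex{0,0,0,2} = 1
G(17) = mex{1,0,0,3} = 2
G(18) = mex{1,1,0,3} = 2
G(19) = mex{1,1,1,0} = 2
G(20) = mex{2,1,1,0} = 3
G(21) = mex{2,2,1,0} = 3
G(22) = mex{2,2,2,1} = 0
G(23) = mex{3,2,2,1} = 0
G(n+11) = G(n) holds for n = 0,…,7 (a full window of length max(S) = 8), so the sequence is purely periodic with period 11.

11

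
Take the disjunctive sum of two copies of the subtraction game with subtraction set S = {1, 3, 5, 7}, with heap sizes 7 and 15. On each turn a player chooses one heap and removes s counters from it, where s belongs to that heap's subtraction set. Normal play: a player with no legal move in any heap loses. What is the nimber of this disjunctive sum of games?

0

All heaps use S = {1, 3, 5, 7}:
G(0) = 0
G(1) = mex{0} = 1
G(2) = mex{1} = 0
G(3) = mex{0,0} = 1
G(4) = mex{1,1} = 0
G(5) = mex{0,0,0} = 1
G(6) = mex{1,1,1} = 0
G(7) = mex{0,0,0,0} = 1
G(8) = mex{1,1,1,1} = 0
G(9) = mex{0,0,0,0} = 1
G(10) = mex{1,1,1,1} = 0
G(11) = mex{0,0,0,0} = 1
G(12) = mex{1,1,1,1} = 0
G(13) = mex{0,0,0,0} = 1
G(14) = mex{1,1,1,1} = 0
G(15) = mex{0,0,0,0} = 1
Heap A: G(7) = 1.
Heap B: G(15) = 1.
Combined Grundy value = 1 ⊕ 1 = 0.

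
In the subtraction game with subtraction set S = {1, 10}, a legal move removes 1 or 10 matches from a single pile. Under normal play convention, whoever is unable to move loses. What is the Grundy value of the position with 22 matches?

0

n :  0  1  2  3  4  5  6  7  8  9 10 11 12 13 14 15 16 17 18 19 20 21 22
G :  0  1  0  1  0  1  0  1  0  1  2  0  1  0  1  0  1  0  1  0  1  2  0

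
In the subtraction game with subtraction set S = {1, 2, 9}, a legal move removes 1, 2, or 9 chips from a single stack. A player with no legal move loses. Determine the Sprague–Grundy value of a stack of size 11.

n :  0  1  2  3  4  5  6  7  8  9 10 11
G :  0  1  2  0  1  2  0  1  2  3  0  1

1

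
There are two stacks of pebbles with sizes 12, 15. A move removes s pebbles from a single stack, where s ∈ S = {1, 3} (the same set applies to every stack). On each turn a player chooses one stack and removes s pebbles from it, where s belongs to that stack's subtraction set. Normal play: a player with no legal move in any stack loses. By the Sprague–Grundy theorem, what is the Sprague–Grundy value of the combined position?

1

All stacks use S = {1, 3}:
G(0) = 0
G(1) = mex{0} = 1
G(2) = mex{1} = 0
G(3) = mex{0,0} = 1
G(4) = mex{1,1} = 0
G(5) = mex{0,0} = 1
G(6) = mex{1,1} = 0
G(7) = mex{0,0} = 1
G(8) = mex{1,1} = 0
G(9) = mex{0,0} = 1
G(10) = mex{1,1} = 0
G(11) = mex{0,0} = 1
G(12) = mex{1,1} = 0
G(13) = mex{0,0} = 1
G(14) = mex{1,1} = 0
G(15) = mex{0,0} = 1
Stack A: G(12) = 0.
Stack B: G(15) = 1.
Combined Grundy value = 0 ⊕ 1 = 1.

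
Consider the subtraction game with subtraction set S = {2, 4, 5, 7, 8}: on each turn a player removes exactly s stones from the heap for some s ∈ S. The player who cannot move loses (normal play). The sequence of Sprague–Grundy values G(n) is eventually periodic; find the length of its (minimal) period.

n :  0  1  2  3  4  5  6  7  8  9 10 11 12 13 14 15 16 17 18 19 20 21
G :  0  0  1  1  2  2  3  3  4  4  0  0  1  1  2  2  3  3  4  4  0  0
G(n+10) = G(n) holds for n = 0,…,7 (a full window of length max(S) = 8), so the sequence is purely periodic with period 10.

10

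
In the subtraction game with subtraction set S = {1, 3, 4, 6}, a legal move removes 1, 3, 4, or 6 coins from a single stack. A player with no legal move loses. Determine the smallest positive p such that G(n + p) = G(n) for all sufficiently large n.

G(0) = 0
G(1) = mex{0} = 1
G(2) = mex{1} = 0
G(3) = mex{0,0} = 1
G(4) = mex{1,1,0} = 2
G(5) = mex{2,0,1} = 3
G(6) = mex{3,1,0,0} = 2
G(7) = mex{2,2,1,1} = 0
G(8) = mex{0,3,2,0} = 1
G(9) = mex{1,2,3,1} = 0
G(10) = mex{0,0,2,2} = 1
G(11) = mex{1,1,0,3} = 2
G(12) = mex{2,0,1,2} = 3
G(13) = mex{3,1,0,0} = 2
G(14) = mex{2,2,1,1} = 0
G(15) = mex{0,3,2,0} = 1
G(n+7) = G(n) holds for n = 0,…,5 (a full window of length max(S) = 6), so the sequence is purely periodic with period 7.

7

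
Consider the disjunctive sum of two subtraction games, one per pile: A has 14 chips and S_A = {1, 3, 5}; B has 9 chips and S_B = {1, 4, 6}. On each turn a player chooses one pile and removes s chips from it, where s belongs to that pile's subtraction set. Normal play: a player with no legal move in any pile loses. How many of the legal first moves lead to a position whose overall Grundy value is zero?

Pile A, S = {1, 3, 5}:
n :  0  1  2  3  4  5  6  7  8  9 10 11 12 13 14
G :  0  1  0  1  0  1  0  1  0  1  0  1  0  1  0
G_A(14) = 0.
Pile B, S = {1, 4, 6}:
G(0) = 0
G(1) = mex{0} = 1
G(2) = mex{1} = 0
G(3) = mex{0} = 1
G(4) = mex{1,0} = 2
G(5) = mex{2,1} = 0
G(6) = mex{0,0,0} = 1
G(7) = mex{1,1,1} = 0
G(8) = mex{0,2,0} = 1
G(9) = mex{1,0,1} = 2
G_B(9) = 2.
Combined Grundy value = 0 ⊕ 2 = 2.
A winning move leaves total XOR = 0, i.e. changes one component's Grundy value g to g ⊕ X where X is the current total.
Pile A: need g' = 0⊕2 = 2. Options: 14−1→G=1, 14−3→G=1, 14−5→G=1. Hits: 0.
Pile B: need g' = 2⊕2 = 0. Options: 9−1→G=1, 9−4→G=0, 9−6→G=1. Hits: 1.

1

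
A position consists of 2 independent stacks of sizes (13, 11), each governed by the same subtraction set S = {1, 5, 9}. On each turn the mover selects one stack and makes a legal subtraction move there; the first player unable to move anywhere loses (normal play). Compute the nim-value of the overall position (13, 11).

All stacks use S = {1, 5, 9}:
G(0) = 0
G(1) = mex{0} = 1
G(2) = mex{1} = 0
G(3) = mex{0} = 1
G(4) = mex{1} = 0
G(5) = mex{0,0} = 1
G(6) = mex{1,1} = 0
G(7) = mex{0,0} = 1
G(8) = mex{1,1} = 0
G(9) = mex{0,0,0} = 1
G(10) = mex{1,1,1} = 0
G(11) = mex{0,0,0} = 1
G(12) = mex{1,1,1} = 0
G(13) = mex{0,0,0} = 1
Stack A: G(13) = 1.
Stack B: G(11) = 1.
Combined Grundy value = 1 ⊕ 1 = 0.

0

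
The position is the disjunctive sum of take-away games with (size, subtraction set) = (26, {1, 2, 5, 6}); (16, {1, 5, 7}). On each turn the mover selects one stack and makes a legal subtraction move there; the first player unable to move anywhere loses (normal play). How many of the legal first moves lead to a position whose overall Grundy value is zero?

2

Stack A, S = {1, 2, 5, 6}:
G(0) = 0
G(1) = mex{0} = 1
G(2) = mex{1,0} = 2
G(3) = mex{2,1} = 0
G(4) = mex{0,2} = 1
G(5) = mex{1,0,0} = 2
G(6) = mex{2,1,1,0} = 3
G(7) = mex{3,2,2,1} = 0
G(8) = mex{0,3,0,2} = 1
G(9) = mex{1,0,1,0} = 2
G(10) = mex{2,1,2,1} = 0
G(11) = mex{0,2,3,2} = 1
G(12) = mex{1,0,0,3} = 2
G(13) = mex{2,1,1,0} = 3
G(14) = mex{3,2,2,1} = 0
G(15) = mex{0,3,0,2} = 1
G(16) = mex{1,0,1,0} = 2
G(17) = mex{2,1,2,1} = 0
G(18) = mex{0,2,3,2} = 1
G(19) = mex{1,0,0,3} = 2
G(20) = mex{2,1,1,0} = 3
G(21) = mex{3,2,2,1} = 0
G(22) = mex{0,3,0,2} = 1
G(23) = mex{1,0,1,0} = 2
G(24) = mex{2,1,2,1} = 0
G(25) = mex{0,2,3,2} = 1
G(26) = mex{1,0,0,3} = 2
G_A(26) = 2.
Stack B, S = {1, 5, 7}:
G(0) = 0
G(1) = mex{0} = 1
G(2) = mex{1} = 0
G(3) = mex{0} = 1
G(4) = mex{1} = 0
G(5) = mex{0,0} = 1
G(6) = mex{1,1} = 0
G(7) = mex{0,0,0} = 1
G(8) = mex{1,1,1} = 0
G(9) = mex{0,0,0} = 1
G(10) = mex{1,1,1} = 0
G(11) = mex{0,0,0} = 1
G(12) = mex{1,1,1} = 0
G(13) = mex{0,0,0} = 1
G(14) = mex{1,1,1} = 0
G(15) = mex{0,0,0} = 1
G(16) = mex{1,1,1} = 0
G_B(16) = 0.
Combined Grundy value = 2 ⊕ 0 = 2.
A winning move leaves total XOR = 0, i.e. changes one component's Grundy value g to g ⊕ X where X is the current total.
Stack A: need g' = 2⊕2 = 0. Options: 26−1→G=1, 26−2→G=0, 26−5→G=0, 26−6→G=3. Hits: 2.
Stack B: need g' = 0⊕2 = 2. Options: 16−1→G=1, 16−5→G=1, 16−7→G=1. Hits: 0.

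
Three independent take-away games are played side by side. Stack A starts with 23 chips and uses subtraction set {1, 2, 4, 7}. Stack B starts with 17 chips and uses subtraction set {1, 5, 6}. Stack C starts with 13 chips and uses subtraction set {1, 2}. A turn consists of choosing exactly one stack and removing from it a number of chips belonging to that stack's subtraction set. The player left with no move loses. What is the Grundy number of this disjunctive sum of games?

Stack A, S = {1, 2, 4, 7}:
n :  0  1  2  3  4  5  6  7  8  9 10 11 12 13 14 15 16 17 18 19 20 21 22 23
G :  0  1  2  0  1  2  0  1  2  0  1  2  0  1  2  0  1  2  0  1  2  0  1  2
G_A(23) = 2.
Stack B, S = {1, 5, 6}:
G(0) = 0
G(1) = mex{0} = 1
G(2) = mex{1} = 0
G(3) = mex{0} = 1
G(4) = mex{1} = 0
G(5) = mex{0,0} = 1
G(6) = mex{1,1,0} = 2
G(7) = mex{2,0,1} = 3
G(8) = mex{3,1,0} = 2
G(9) = mex{2,0,1} = 3
G(10) = mex{3,1,0} = 2
G(11) = mex{2,2,1} = 0
G(12) = mex{0,3,2} = 1
G(13) = mex{1,2,3} = 0
G(14) = mex{0,3,2} = 1
G(15) = mex{1,2,3} = 0
G(16) = mex{0,0,2} = 1
G(17) = mex{1,1,0} = 2
G_B(17) = 2.
Stack C, S = {1, 2}:
n :  0  1  2  3  4  5  6  7  8  9 10 11 12 13
G :  0  1  2  0  1  2  0  1  2  0  1  2  0  1
G_C(13) = 1.
Combined Grundy value = 2 ⊕ 2 ⊕ 1 = 1.

1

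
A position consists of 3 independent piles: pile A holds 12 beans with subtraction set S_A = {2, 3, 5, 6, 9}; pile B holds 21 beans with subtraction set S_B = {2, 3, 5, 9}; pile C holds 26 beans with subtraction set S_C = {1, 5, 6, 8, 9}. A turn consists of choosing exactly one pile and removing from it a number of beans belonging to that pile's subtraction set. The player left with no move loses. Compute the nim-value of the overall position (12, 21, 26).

Pile A, S = {2, 3, 5, 6, 9}:
n :  0  1  2  3  4  5  6  7  8  9 10 11 12
G :  0  0  1  1  2  2  3  3  0  4  1  5  0
G_A(12) = 0.
Pile B, S = {2, 3, 5, 9}:
n :  0  1  2  3  4  5  6  7  8  9 10 11 12 13 14 15 16 17 18 19 20 21
G :  0  0  1  1  2  2  3  0  0  1  1  2  2  3  0  0  1  1  2  2  3  0
G_B(21) = 0.
Pile C, S = {1, 5, 6, 8, 9}:
G(0) = 0
G(1) = mex{0} = 1
G(2) = mex{1} = 0
G(3) = mex{0} = 1
G(4) = mex{1} = 0
G(5) = mex{0,0} = 1
G(6) = mex{1,1,0} = 2
G(7) = mex{2,0,1} = 3
G(8) = mex{3,1,0,0} = 2
G(9) = mex{2,0,1,1,0} = 3
G(10) = mex{3,1,0,0,1} = 2
G(11) = mex{2,2,1,1,0} = 3
G(12) = mex{3,3,2,0,1} = 4
G(13) = mex{4,2,3,1,0} = 5
G(14) = mex{5,3,2,2,1} = 0
G(15) = mex{0,2,3,3,2} = 1
G(16) = mex{1,3,2,2,3} = 0
G(17) = mex{0,4,3,3,2} = 1
G(18) = mex{1,5,4,2,3} = 0
G(19) = mex{0,0,5,3,2} = 1
G(20) = mex{1,1,0,4,3} = 2
G(21) = mex{2,0,1,5,4} = 3
G(22) = mex{3,1,0,0,5} = 2
G(23) = mex{2,0,1,1,0} = 3
G(24) = mex{3,1,0,0,1} = 2
G(25) = mex{2,2,1,1,0} = 3
G(26) = mex{3,3,2,0,1} = 4
G_C(26) = 4.
Combined Grundy value = 0 ⊕ 0 ⊕ 4 = 4.

4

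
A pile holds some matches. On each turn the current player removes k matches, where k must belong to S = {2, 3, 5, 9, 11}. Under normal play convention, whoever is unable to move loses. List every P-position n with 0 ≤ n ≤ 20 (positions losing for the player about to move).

G(0) = 0
G(1) = mex{} = 0
G(2) = mex{0} = 1
G(3) = mex{0,0} = 1
G(4) = mex{1,0} = 2
G(5) = mex{1,1,0} = 2
G(6) = mex{2,1,0} = 3
G(7) = mex{2,2,1} = 0
G(8) = mex{3,2,1} = 0
G(9) = mex{0,3,2,0} = 1
G(10) = mex{0,0,2,0} = 1
G(11) = mex{1,0,3,1,0} = 2
G(12) = mex{1,1,0,1,0} = 2
G(13) = mex{2,1,0,2,1} = 3
G(14) = mex{2,2,1,2,1} = 0
G(15) = mex{3,2,1,3,2} = 0
G(16) = mex{0,3,2,0,2} = 1
G(17) = mex{0,0,2,0,3} = 1
G(18) = mex{1,0,3,1,0} = 2
G(19) = mex{1,1,0,1,0} = 2
G(20) = mex{2,1,0,2,1} = 3
P-positions are exactly the n with G(n) = 0.

0, 1, 7, 8, 14, 15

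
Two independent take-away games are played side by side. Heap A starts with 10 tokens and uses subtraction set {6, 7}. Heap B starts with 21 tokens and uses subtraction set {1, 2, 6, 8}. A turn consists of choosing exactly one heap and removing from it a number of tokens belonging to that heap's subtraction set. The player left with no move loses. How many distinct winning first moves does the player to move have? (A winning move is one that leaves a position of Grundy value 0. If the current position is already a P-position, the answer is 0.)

3

Heap A, S = {6, 7}:
n :  0  1  2  3  4  5  6  7  8  9 10
G :  0  0  0  0  0  0  1  1  1  1  1
G_A(10) = 1.
Heap B, S = {1, 2, 6, 8}:
G(0) = 0
G(1) = mex{0} = 1
G(2) = mex{1,0} = 2
G(3) = mex{2,1} = 0
G(4) = mex{0,2} = 1
G(5) = mex{1,0} = 2
G(6) = mex{2,1,0} = 3
G(7) = mex{3,2,1} = 0
G(8) = mex{0,3,2,0} = 1
G(9) = mex{1,0,0,1} = 2
G(10) = mex{2,1,1,2} = 0
G(11) = mex{0,2,2,0} = 1
G(12) = mex{1,0,3,1} = 2
G(13) = mex{2,1,0,2} = 3
G(14) = mex{3,2,1,3} = 0
G(15) = mex{0,3,2,0} = 1
G(16) = mex{1,0,0,1} = 2
G(17) = mex{2,1,1,2} = 0
G(18) = mex{0,2,2,0} = 1
G(19) = mex{1,0,3,1} = 2
G(20) = mex{2,1,0,2} = 3
G(21) = mex{3,2,1,3} = 0
G_B(21) = 0.
Combined Grundy value = 1 ⊕ 0 = 1.
A winning move leaves total XOR = 0, i.e. changes one component's Grundy value g to g ⊕ X where X is the current total.
Heap A: need g' = 1⊕1 = 0. Options: 10−6→G=0, 10−7→G=0. Hits: 2.
Heap B: need g' = 0⊕1 = 1. Options: 21−1→G=3, 21−2→G=2, 21−6→G=1, 21−8→G=3. Hits: 1.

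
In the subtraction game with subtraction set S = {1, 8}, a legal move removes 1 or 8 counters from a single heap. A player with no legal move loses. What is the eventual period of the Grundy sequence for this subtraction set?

n :  0  1  2  3  4  5  6  7  8  9 10 11 12 13 14 15 16 17 18 19
G :  0  1  0  1  0  1  0  1  2  0  1  0  1  0  1  0  1  2  0  1
G(n+9) = G(n) holds for n = 0,…,7 (a full window of length max(S) = 8), so the sequence is purely periodic with period 9.

9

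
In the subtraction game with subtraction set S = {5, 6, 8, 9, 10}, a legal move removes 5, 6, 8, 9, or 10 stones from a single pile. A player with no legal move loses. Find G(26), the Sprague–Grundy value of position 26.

G(0) = 0
G(1) = mex{} = 0
G(2) = mex{} = 0
G(3) = mex{} = 0
G(4) = mex{} = 0
G(5) = mex{0} = 1
G(6) = mex{0,0} = 1
G(7) = mex{0,0} = 1
G(8) = mex{0,0,0} = 1
G(9) = mex{0,0,0,0} = 1
G(10) = mex{1,0,0,0,0} = 2
G(11) = mex{1,1,0,0,0} = 2
G(12) = mex{1,1,0,0,0} = 2
G(13) = mex{1,1,1,0,0} = 2
G(14) = mex{1,1,1,1,0} = 2
G(15) = mex{2,1,1,1,1} = 0
G(16) = mex{2,2,1,1,1} = 0
G(17) = mex{2,2,1,1,1} = 0
G(18) = mex{2,2,2,1,1} = 0
G(19) = mex{2,2,2,2,1} = 0
G(20) = mex{0,2,2,2,2} = 1
G(21) = mex{0,0,2,2,2} = 1
G(22) = mex{0,0,2,2,2} = 1
G(23) = mex{0,0,0,2,2} = 1
G(24) = mex{0,0,0,0,2} = 1
G(25) = mex{1,0,0,0,0} = 2
G(26) = mex{1,1,0,0,0} = 2

2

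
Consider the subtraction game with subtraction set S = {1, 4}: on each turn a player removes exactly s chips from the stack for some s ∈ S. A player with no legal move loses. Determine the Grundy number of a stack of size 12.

G(0) = 0
G(1) = mex{0} = 1
G(2) = mex{1} = 0
G(3) = mex{0} = 1
G(4) = mex{1,0} = 2
G(5) = mex{2,1} = 0
G(6) = mex{0,0} = 1
G(7) = mex{1,1} = 0
G(8) = mex{0,2} = 1
G(9) = mex{1,0} = 2
G(10) = mex{2,1} = 0
G(11) = mex{0,0} = 1
G(12) = mex{1,1} = 0

0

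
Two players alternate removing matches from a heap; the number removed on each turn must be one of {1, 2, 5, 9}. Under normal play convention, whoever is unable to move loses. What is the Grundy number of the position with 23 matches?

G(0) = 0
G(1) = mex{0} = 1
G(2) = mex{1,0} = 2
G(3) = mex{2,1} = 0
G(4) = mex{0,2} = 1
G(5) = mex{1,0,0} = 2
G(6) = mex{2,1,1} = 0
G(7) = mex{0,2,2} = 1
G(8) = mex{1,0,0} = 2
G(9) = mex{2,1,1,0} = 3
G(10) = mex{3,2,2,1} = 0
G(11) = mex{0,3,0,2} = 1
G(12) = mex{1,0,1,0} = 2
G(13) = mex{2,1,2,1} = 0
G(14) = mex{0,2,3,2} = 1
G(15) = mex{1,0,0,0} = 2
G(16) = mex{2,1,1,1} = 0
G(17) = mex{0,2,2,2} = 1
G(18) = mex{1,0,0,3} = 2
G(19) = mex{2,1,1,0} = 3
G(20) = mex{3,2,2,1} = 0
G(21) = mex{0,3,0,2} = 1
G(22) = mex{1,0,1,0} = 2
G(23) = mex{2,1,2,1} = 0

0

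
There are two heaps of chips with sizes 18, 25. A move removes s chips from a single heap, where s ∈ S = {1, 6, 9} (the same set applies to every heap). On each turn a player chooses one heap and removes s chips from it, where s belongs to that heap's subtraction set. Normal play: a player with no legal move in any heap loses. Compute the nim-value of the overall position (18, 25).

All heaps use S = {1, 6, 9}:
G(0) = 0
G(1) = mex{0} = 1
G(2) = mex{1} = 0
G(3) = mex{0} = 1
G(4) = mex{1} = 0
G(5) = mex{0} = 1
G(6) = mex{1,0} = 2
G(7) = mex{2,1} = 0
G(8) = mex{0,0} = 1
G(9) = mex{1,1,0} = 2
G(10) = mex{2,0,1} = 3
G(11) = mex{3,1,0} = 2
G(12) = mex{2,2,1} = 0
G(13) = mex{0,0,0} = 1
G(14) = mex{1,1,1} = 0
G(15) = mex{0,2,2} = 1
G(16) = mex{1,3,0} = 2
G(17) = mex{2,2,1} = 0
G(18) = mex{0,0,2} = 1
G(19) = mex{1,1,3} = 0
G(20) = mex{0,0,2} = 1
G(21) = mex{1,1,0} = 2
G(22) = mex{2,2,1} = 0
G(23) = mex{0,0,0} = 1
G(24) = mex{1,1,1} = 0
G(25) = mex{0,0,2} = 1
Heap A: G(18) = 1.
Heap B: G(25) = 1.
Combined Grundy value = 1 ⊕ 1 = 0.

0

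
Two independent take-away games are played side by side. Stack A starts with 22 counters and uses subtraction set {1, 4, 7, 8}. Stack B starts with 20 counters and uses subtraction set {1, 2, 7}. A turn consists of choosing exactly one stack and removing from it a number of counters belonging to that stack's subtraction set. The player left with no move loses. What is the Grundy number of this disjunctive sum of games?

1

Stack A, S = {1, 4, 7, 8}:
n :  0  1  2  3  4  5  6  7  8  9 10 11 12 13 14 15 16 17 18 19 20 21 22
G :  0  1  0  1  2  0  1  2  3  2  3  0  1  3  0  1  0  1  2  3  2  4  3
G_A(22) = 3.
Stack B, S = {1, 2, 7}:
G(0) = 0
G(1) = mex{0} = 1
G(2) = mex{1,0} = 2
G(3) = mex{2,1} = 0
G(4) = mex{0,2} = 1
G(5) = mex{1,0} = 2
G(6) = mex{2,1} = 0
G(7) = mex{0,2,0} = 1
G(8) = mex{1,0,1} = 2
G(9) = mex{2,1,2} = 0
G(10) = mex{0,2,0} = 1
G(11) = mex{1,0,1} = 2
G(12) = mex{2,1,2} = 0
G(13) = mex{0,2,0} = 1
G(14) = mex{1,0,1} = 2
G(15) = mex{2,1,2} = 0
G(16) = mex{0,2,0} = 1
G(17) = mex{1,0,1} = 2
G(18) = mex{2,1,2} = 0
G(19) = mex{0,2,0} = 1
G(20) = mex{1,0,1} = 2
G_B(20) = 2.
Combined Grundy value = 3 ⊕ 2 = 1.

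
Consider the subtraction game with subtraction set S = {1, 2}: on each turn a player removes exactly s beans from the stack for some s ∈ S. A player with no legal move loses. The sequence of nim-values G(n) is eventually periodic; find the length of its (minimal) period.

3

G(0) = 0
G(1) = mex{0} = 1
G(2) = mex{1,0} = 2
G(3) = mex{2,1} = 0
G(4) = mex{0,2} = 1
G(5) = mex{1,0} = 2
G(6) = mex{2,1} = 0
G(7) = mex{0,2} = 1
G(8) = mex{1,0} = 2
G(9) = mex{2,1} = 0
G(10) = mex{0,2} = 1
G(11) = mex{1,0} = 2
G(12) = mex{2,1} = 0
G(13) = mex{0,2} = 1
G(14) = mex{1,0} = 2
G(n+3) = G(n) holds for n = 0,…,1 (a full window of length max(S) = 2), so the sequence is purely periodic with period 3.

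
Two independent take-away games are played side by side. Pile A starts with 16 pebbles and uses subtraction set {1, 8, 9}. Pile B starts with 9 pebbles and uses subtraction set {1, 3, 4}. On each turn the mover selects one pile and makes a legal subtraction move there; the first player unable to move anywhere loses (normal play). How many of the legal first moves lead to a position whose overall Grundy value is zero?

0

Pile A, S = {1, 8, 9}:
G(0) = 0
G(1) = mex{0} = 1
G(2) = mex{1} = 0
G(3) = mex{0} = 1
G(4) = mex{1} = 0
G(5) = mex{0} = 1
G(6) = mex{1} = 0
G(7) = mex{0} = 1
G(8) = mex{1,0} = 2
G(9) = mex{2,1,0} = 3
G(10) = mex{3,0,1} = 2
G(11) = mex{2,1,0} = 3
G(12) = mex{3,0,1} = 2
G(13) = mex{2,1,0} = 3
G(14) = mex{3,0,1} = 2
G(15) = mex{2,1,0} = 3
G(16) = mex{3,2,1} = 0
G_A(16) = 0.
Pile B, S = {1, 3, 4}:
G(0) = 0
G(1) = mex{0} = 1
G(2) = mex{1} = 0
G(3) = mex{0,0} = 1
G(4) = mex{1,1,0} = 2
G(5) = mex{2,0,1} = 3
G(6) = mex{3,1,0} = 2
G(7) = mex{2,2,1} = 0
G(8) = mex{0,3,2} = 1
G(9) = mex{1,2,3} = 0
G_B(9) = 0.
Combined Grundy value = 0 ⊕ 0 = 0.
A winning move leaves total XOR = 0, i.e. changes one component's Grundy value g to g ⊕ X where X is the current total.
Pile A: target g' = 0⊕0 = 0, but every legal move changes the Grundy value (mex property), so 0 moves.
Pile B: target g' = 0⊕0 = 0, but every legal move changes the Grundy value (mex property), so 0 moves.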